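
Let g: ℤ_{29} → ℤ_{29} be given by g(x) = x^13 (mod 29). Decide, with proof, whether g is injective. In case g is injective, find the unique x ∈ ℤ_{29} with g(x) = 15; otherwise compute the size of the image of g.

Since 29 is prime, the nonzero elements of ℤ_{29} form a cyclic group of order 28.
As gcd(13, 28) = 1, raising to the 13th power is a bijection on this group: if u^13 ≡ v^13 then (uv^{−1})^13 = 1, and the only element of order dividing gcd(13, 28) = 1 is 1, so u = v.
With g(0) = 0 this makes g injective on all of ℤ_{29}, hence bijective (finite equal-size domain and codomain). In particular g is injective.
Since g is injective, we find the preimage of 15. The inverse of x ↦ x^13 on (ℤ_{29})^× is x ↦ x^13, because 13·13 = 169 = 6·28 + 1 ≡ 1 (mod 28) and x^{28} = 1 for x ≠ 0 (Fermat). So g⁻¹(15) = 15^13 mod 29.
Repeated squaring mod 29: 15^1 ≡ 15, 15^2 ≡ 15² = 225 ≡ 22, 15^4 ≡ 22² = 484 ≡ 20, 15^8 ≡ 20² = 400 ≡ 23. Since 13 = 8 + 4 + 1, 15^13 ≡ 23·20·15: 23·20 = 460 ≡ 25, then 25·15 = 375 ≡ 27. So 15^13 ≡ 27 (mod 29).
Hence g⁻¹(15) = 27.

27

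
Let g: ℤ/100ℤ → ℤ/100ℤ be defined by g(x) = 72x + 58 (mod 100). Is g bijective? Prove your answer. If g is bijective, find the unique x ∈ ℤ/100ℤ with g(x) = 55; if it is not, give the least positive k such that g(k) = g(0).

Recall that g is injective if g(u) = g(v) implies u = v.
We have gcd(72, 100) = 4 > 1. Taking u = 0 and v = 25: g(0) = 58 and g(25) = 72·25 + 58 = 1858 ≡ 58 (mod 100).
So g(0) = g(25) while 0 ≠ 25, thus g is not injective, hence not bijective.
Since g is not bijective, we find the least positive k with g(k) = g(0): this means 72k ≡ 0 (mod 100), i.e. 100 ∣ 72k. Since gcd(72, 100) = 4, dividing through by 4 this holds exactly when 25 ∣ 18k, and as gcd(18, 25) = 1, exactly when 25 ∣ k.
The smallest positive such k is 25.

25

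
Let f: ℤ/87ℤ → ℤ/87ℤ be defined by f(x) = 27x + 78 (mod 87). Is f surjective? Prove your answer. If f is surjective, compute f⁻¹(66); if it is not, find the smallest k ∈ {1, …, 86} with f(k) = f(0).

29

Since gcd(27, 87) = 3, we have 27x ≡ 0 (mod 3) for all x, so f(x) ≡ 0 (mod 3).
But 1 ≢ 0 (mod 3), so 1 ∈ ℤ/87ℤ has no preimage. Therefore f is not surjective.
Since f is not surjective, we find the least positive k with f(k) = f(0): this means 27k ≡ 0 (mod 87), i.e. 87 ∣ 27k. Since gcd(27, 87) = 3, dividing through by 3 this holds exactly when 29 ∣ 9k, and as gcd(9, 29) = 1, exactly when 29 ∣ k.
The smallest positive such k is 29.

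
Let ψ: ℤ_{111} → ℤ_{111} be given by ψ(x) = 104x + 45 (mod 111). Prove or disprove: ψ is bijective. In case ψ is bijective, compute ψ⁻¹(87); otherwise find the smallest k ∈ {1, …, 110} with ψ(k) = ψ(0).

105

By definition, ψ is injective when ψ(s) = ψ(t) forces s = t.
If ψ(s) = ψ(t), then 104s ≡ 104t (mod 111). Because gcd(104, 111) = 1, we may cancel 104 to get s ≡ t (mod 111).
We now compute 104⁻¹ mod 111 explicitly. Euclid's algorithm: 111 = 1·104 + 7, 104 = 14·7 + 6, 7 = 1·6 + 1; back-substituting gives 1 = 95·104 − 89·111, so 104⁻¹ ≡ 95 (mod 111).
For any y ∈ ℤ_{111}, x = 95(y − 45) mod 111 satisfies ψ(x) = 104·95(y − 45) + 45 ≡ y (since 104·95 ≡ 1 mod 111). So every y has a preimage.
Therefore ψ is bijective.
Since ψ is bijective, we compute ψ⁻¹(87): solve 104x + 45 ≡ 87 (mod 111), i.e. 104x ≡ 42 (mod 111).
Multiplying by 104⁻¹ = 95 gives x ≡ 95·42 = 3990 = 35·111 + 105 ≡ 105 (mod 111).
Check: ψ(105) = 104·105 + 45 = 10965 = 98·111 + 87 ≡ 87 (mod 111).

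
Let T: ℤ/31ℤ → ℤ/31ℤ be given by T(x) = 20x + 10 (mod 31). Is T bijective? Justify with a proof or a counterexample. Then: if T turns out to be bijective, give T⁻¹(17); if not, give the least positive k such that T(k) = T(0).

5

If T(x_1) = T(x_2), then 20x_1 ≡ 20x_2 (mod 31). Because gcd(20, 31) = 1, we may cancel 20 to get x_1 ≡ x_2 (mod 31).
We now compute 20⁻¹ mod 31 explicitly. Euclid's algorithm: 31 = 1·20 + 11, 20 = 1·11 + 9, 11 = 1·9 + 2, 9 = 4·2 + 1; back-substituting gives 1 = 14·20 − 9·31, so 20⁻¹ ≡ 14 (mod 31).
For any y ∈ ℤ/31ℤ, x = 14(y − 10) mod 31 satisfies T(x) = 20·14(y − 10) + 10 ≡ y (since 20·14 ≡ 1 mod 31). So every y has a preimage.
Hence T is bijective.
Since T is bijective, we find T⁻¹(17): we need 20x ≡ 17 − 10 ≡ 7 (mod 31). Using 20⁻¹ = 14: x ≡ 14·7 = 98 = 3·31 + 5, so x = 5.
Check: T(5) = 20·5 + 10 = 110 = 3·31 + 17 ≡ 17 (mod 31).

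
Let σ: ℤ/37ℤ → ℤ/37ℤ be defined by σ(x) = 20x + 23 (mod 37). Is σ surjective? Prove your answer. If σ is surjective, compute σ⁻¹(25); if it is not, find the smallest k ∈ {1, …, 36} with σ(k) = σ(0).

Since gcd(20, 37) = 1, 20 is invertible modulo 37. Euclid's algorithm: 37 = 1·20 + 17, 20 = 1·17 + 3, 17 = 5·3 + 2, 3 = 1·2 + 1; back-substituting gives 1 = 13·20 − 7·37, so 20⁻¹ ≡ 13 (mod 37).
Then y ↦ 13(y − 23) is a two-sided inverse to σ, so every y ∈ ℤ/37ℤ has a preimage.
So σ is surjective.
Since σ is surjective, we compute σ⁻¹(25): solve 20x + 23 ≡ 25 (mod 37), i.e. 20x ≡ 2 (mod 37).
Multiplying by 20⁻¹ = 13 gives x ≡ 13·2 = 26 ≡ 26 (mod 37).
Check: σ(26) = 20·26 + 23 = 543 = 14·37 + 25 ≡ 25 (mod 37).

26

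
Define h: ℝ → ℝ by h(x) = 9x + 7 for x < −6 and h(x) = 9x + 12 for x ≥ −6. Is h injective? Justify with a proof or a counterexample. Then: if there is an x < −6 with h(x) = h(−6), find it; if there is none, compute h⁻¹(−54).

Both pieces are strictly increasing (slopes 9 and 9), so each is injective on its own interval.
The left piece maps (−∞, −6) onto (−∞, −47); the right piece maps [−6, ∞) onto [−42, ∞).
These images are disjoint, so no value is attained by both pieces. Thus h is injective.
Because the two images are disjoint, no x < −6 has h(x) = h(−6), so we compute h⁻¹(−54): −54 lies in (−∞, −47), so solve 9x + 7 = −54: x = (−54 − 7)/9 = −61/9.

-61/9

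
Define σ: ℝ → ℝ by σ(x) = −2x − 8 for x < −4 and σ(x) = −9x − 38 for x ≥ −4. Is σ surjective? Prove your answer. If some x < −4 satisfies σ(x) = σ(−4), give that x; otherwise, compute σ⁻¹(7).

Both pieces are strictly decreasing (slopes −2 and −9), so each is injective on its own interval.
The left piece maps (−∞, −4) onto (0, ∞); the right piece maps [−4, ∞) onto (−∞, −2].
The union (0, ∞) ∪ (−∞, −2] omits the interval between 0 and −2; in particular 0 has no preimage. So σ is not surjective.
Because the two images are disjoint, no x < −4 has σ(x) = σ(−4), so we compute σ⁻¹(7): 7 lies in (0, ∞), so solve −2x − 8 = 7: x = (7 + 8)/(−2) = −15/2.

-15/2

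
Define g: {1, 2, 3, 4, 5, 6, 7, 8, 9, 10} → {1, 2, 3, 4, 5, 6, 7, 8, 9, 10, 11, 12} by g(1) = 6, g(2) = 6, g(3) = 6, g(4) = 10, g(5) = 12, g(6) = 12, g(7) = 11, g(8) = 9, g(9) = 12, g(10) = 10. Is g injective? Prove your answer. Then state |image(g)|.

g(1) = 6 = g(2) with 1 ≠ 2, so g is not injective.
The image of g is {6, 9, 10, 11, 12}, which has 5 elements.

5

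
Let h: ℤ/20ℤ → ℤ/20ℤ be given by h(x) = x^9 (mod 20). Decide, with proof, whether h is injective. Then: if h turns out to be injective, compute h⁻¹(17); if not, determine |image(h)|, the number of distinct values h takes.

h(0) = 0^9 = 0.
h(10): Repeated squaring mod 20: 10^1 ≡ 10, 10^2 ≡ 10² = 100 ≡ 0, 10^4 ≡ 0² = 0, 10^8 ≡ 0² = 0. Since 9 = 8 + 1, 10^9 ≡ 0·10: 0·10 = 0. So 10^9 ≡ 0 (mod 20).
So h(0) = h(10) = 0 while 0 ≠ 10, so h is not injective.
Since h is not injective, we determine |image(h)|. Computing x^9 mod 20 for each x (by repeated squaring, reducing mod 20 at every step), the values h(0), h(1), …, h(19) are: 0, 1, 12, 3, 4, 5, 16, 7, 8, 9, 0, 11, 12, 13, 4, 15, 16, 17, 8, 19.
The distinct values are {0, 1, 3, 4, 5, 7, 8, 9, 11, 12, 13, 15, 16, 17, 19}; there are 15 of them.

15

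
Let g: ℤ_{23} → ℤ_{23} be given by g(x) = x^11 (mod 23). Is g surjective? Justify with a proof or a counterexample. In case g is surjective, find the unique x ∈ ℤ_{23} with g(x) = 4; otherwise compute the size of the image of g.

3

g(1) = 1^11 = 1.
g(2): Repeated squaring mod 23: 2^1 ≡ 2, 2^2 ≡ 2² = 4, 2^4 ≡ 4² = 16, 2^8 ≡ 16² = 256 ≡ 3. Since 11 = 8 + 2 + 1, 2^11 ≡ 3·4·2: 3·4 = 12, then 12·2 = 24 ≡ 1. So 2^11 ≡ 1 (mod 23).
So g(1) = g(2) = 1 while 1 ≠ 2, so g is not injective.
A non-injective map from the 23-element set ℤ_{23} to itself takes at most 22 distinct values, so it cannot be surjective. So g is not surjective.
Since g is not surjective, we determine |image(g)|. Computing x^11 mod 23 for each x (by repeated squaring, reducing mod 23 at every step), the values g(0), g(1), …, g(22) are: 0, 1, 1, 1, 1, 22, 1, 22, 1, 1, 22, 22, 1, 1, 22, 22, 1, 22, 1, 22, 22, 22, 22.
The distinct values are {0, 1, 22}; there are 3 of them.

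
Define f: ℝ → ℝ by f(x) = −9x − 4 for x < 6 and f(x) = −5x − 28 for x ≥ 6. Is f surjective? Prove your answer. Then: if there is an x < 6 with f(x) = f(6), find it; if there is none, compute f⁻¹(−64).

Both pieces are strictly decreasing (slopes −9 and −5), so each is injective on its own interval.
The left piece maps (−∞, 6) onto (−58, ∞); the right piece maps [6, ∞) onto (−∞, −58].
These images together cover ℝ, so f is surjective.
Because the two images are disjoint, no x < 6 has f(x) = f(6), so we compute f⁻¹(−64): −64 lies in (−∞, −58], so solve −5x − 28 = −64: x = (−64 + 28)/(−5) = 36/5.

36/5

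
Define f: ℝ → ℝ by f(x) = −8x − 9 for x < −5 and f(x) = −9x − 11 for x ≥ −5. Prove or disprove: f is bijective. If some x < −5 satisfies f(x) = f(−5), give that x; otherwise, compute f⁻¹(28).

Both pieces are strictly decreasing (slopes −8 and −9), so each is injective on its own interval.
The left piece maps (−∞, −5) onto (31, ∞); the right piece maps [−5, ∞) onto (−∞, 34].
These images overlap. In particular f(−5) = 34 (right piece), and solving −8x − 9 = 34 on the left piece gives x = −43/8 < −5.
So f(−43/8) = f(−5) with −43/8 ≠ −5, and f is not injective, hence not bijective. This x = −43/8 is the requested value below −5.

-43/8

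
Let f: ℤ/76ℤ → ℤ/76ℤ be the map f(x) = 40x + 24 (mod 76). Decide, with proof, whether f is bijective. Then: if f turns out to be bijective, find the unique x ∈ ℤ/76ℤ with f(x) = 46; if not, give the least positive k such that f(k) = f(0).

Recall: injectivity means: for all x_1, x_2 in the domain, f(x_1) = f(x_2) implies x_1 = x_2.
We have gcd(40, 76) = 4 > 1. Taking x_1 = 0 and x_2 = 19: f(0) = 24 and f(19) = 40·19 + 24 = 784 ≡ 24 (mod 76).
So f(0) = f(19) while 0 ≠ 19, therefore f is not injective, hence not bijective.
Since f is not bijective, we find the least positive k with f(k) = f(0): this means 40k ≡ 0 (mod 76), i.e. 76 ∣ 40k. Since gcd(40, 76) = 4, dividing through by 4 this holds exactly when 19 ∣ 10k, and as gcd(10, 19) = 1, exactly when 19 ∣ k.
The smallest positive such k is 19.

19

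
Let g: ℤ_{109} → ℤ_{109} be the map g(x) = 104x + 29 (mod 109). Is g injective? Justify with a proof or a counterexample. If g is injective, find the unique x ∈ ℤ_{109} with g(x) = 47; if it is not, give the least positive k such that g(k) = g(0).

Recall: injectivity means: for all a, b in the domain, g(a) = g(b) implies a = b.
Suppose g(a) = g(b) in ℤ_{109}. Then 104a + 29 ≡ 104b + 29 (mod 109), thus 104(a − b) ≡ 0 (mod 109).
Since gcd(104, 109) = 1, 104 is invertible modulo 109, thus a − b ≡ 0 (mod 109), i.e. a = b.
Therefore g is injective.
We now compute 104⁻¹ mod 109 explicitly. Euclid's algorithm: 109 = 1·104 + 5, 104 = 20·5 + 4, 5 = 1·4 + 1; back-substituting gives 1 = 87·104 − 83·109, so 104⁻¹ ≡ 87 (mod 109).
Since g is injective, we compute g⁻¹(47): solve 104x + 29 ≡ 47 (mod 109), i.e. 104x ≡ 18 (mod 109).
Multiplying by 104⁻¹ = 87 gives x ≡ 87·18 = 1566 = 14·109 + 40 ≡ 40 (mod 109).
Check: g(40) = 104·40 + 29 = 4189 = 38·109 + 47 ≡ 47 (mod 109).

40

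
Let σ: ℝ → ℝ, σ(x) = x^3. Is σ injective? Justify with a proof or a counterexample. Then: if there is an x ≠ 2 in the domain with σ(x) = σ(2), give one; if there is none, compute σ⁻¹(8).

2

On ℝ, x ↦ x^3 is strictly increasing (since 3 is odd), so σ(u) = σ(v) forces u = v. Therefore σ is injective.
Since x ↦ x^3 is strictly increasing on ℝ, it is injective there, so no x ≠ 2 in the domain has σ(x) = σ(2). We therefore compute σ⁻¹(8) = 8^{1/3} = 2 (indeed 2^3 = 8).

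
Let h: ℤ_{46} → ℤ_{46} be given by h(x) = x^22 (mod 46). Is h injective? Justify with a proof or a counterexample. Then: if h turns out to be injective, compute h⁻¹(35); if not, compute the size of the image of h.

4

h(1) = 1^22 = 1.
h(3): Repeated squaring mod 46: 3^1 ≡ 3, 3^2 ≡ 3² = 9, 3^4 ≡ 9² = 81 ≡ 35, 3^8 ≡ 35² = 1225 ≡ 29, 3^16 ≡ 29² = 841 ≡ 13. Since 22 = 16 + 4 + 2, 3^22 ≡ 13·35·9: 13·35 = 455 ≡ 41, then 41·9 = 369 ≡ 1. So 3^22 ≡ 1 (mod 46).
So h(1) = h(3) = 1 while 1 ≠ 3, therefore h is not injective.
Since h is not injective, we determine |image(h)|. Computing x^22 mod 46 for each x (by repeated squaring, reducing mod 46 at every step), the values h(0), h(1), …, h(45) are: 0, 1, 24, 1, 24, 1, 24, 1, 24, 1, 24, 1, 24, 1, 24, 1, 24, 1, 24, 1, 24, 1, 24, 23, 24, 1, 24, 1, 24, 1, 24, 1, 24, 1, 24, 1, 24, 1, 24, 1, 24, 1, 24, 1, 24, 1.
The distinct values are {0, 1, 23, 24}; there are 4 of them.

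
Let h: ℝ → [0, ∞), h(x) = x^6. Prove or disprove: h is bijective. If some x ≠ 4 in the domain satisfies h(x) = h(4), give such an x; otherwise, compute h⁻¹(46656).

h(4) = 4096 = (−4)^6 = h(−4) (since 6 is even), with 4 ≠ −4. So h is not injective, hence not bijective.
For the follow-up, such an x exists: taking x = −4 ∈ ℝ gives h(−4) = 4096 = h(4) with −4 ≠ 4.

-4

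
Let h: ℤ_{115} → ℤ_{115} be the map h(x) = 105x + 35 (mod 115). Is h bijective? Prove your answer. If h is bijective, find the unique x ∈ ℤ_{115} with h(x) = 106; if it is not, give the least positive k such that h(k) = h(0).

23

We have gcd(105, 115) = 5 > 1. Taking u = 0 and v = 23: h(0) = 35 and h(23) = 105·23 + 35 = 2450 ≡ 35 (mod 115).
So h(0) = h(23) while 0 ≠ 23, therefore h is not injective, hence not bijective.
Since h is not bijective, we find the least positive k with h(k) = h(0): this means 105k ≡ 0 (mod 115), i.e. 115 ∣ 105k. Since gcd(105, 115) = 5, dividing through by 5 this holds exactly when 23 ∣ 21k, and as gcd(21, 23) = 1, exactly when 23 ∣ k.
The smallest positive such k is 23.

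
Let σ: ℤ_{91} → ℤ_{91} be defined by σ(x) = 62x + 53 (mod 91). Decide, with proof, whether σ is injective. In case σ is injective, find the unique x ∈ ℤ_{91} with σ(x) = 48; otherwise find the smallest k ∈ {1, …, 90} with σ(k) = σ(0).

If σ(a) = σ(b), then 62a ≡ 62b (mod 91). Because gcd(62, 91) = 1, we may cancel 62 to get a ≡ b (mod 91).
Therefore σ is injective.
We now compute 62⁻¹ mod 91 explicitly. Euclid's algorithm: 91 = 1·62 + 29, 62 = 2·29 + 4, 29 = 7·4 + 1; back-substituting gives 1 = 69·62 − 47·91, so 62⁻¹ ≡ 69 (mod 91).
Since σ is injective, we find σ⁻¹(48): we need 62x ≡ 48 − 53 ≡ 86 (mod 91). Using 62⁻¹ = 69: x ≡ 69·86 = 5934 = 65·91 + 19, so x = 19.
Check: σ(19) = 62·19 + 53 = 1231 = 13·91 + 48 ≡ 48 (mod 91).

19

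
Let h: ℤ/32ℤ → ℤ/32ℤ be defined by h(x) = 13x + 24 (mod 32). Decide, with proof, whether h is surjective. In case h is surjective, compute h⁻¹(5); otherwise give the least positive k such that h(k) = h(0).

1

By definition, h is surjective if every y in the codomain equals h(x) for some x in the domain.
Since gcd(13, 32) = 1, 13 is invertible modulo 32. Euclid's algorithm: 32 = 2·13 + 6, 13 = 2·6 + 1; back-substituting gives 1 = 5·13 − 2·32, so 13⁻¹ ≡ 5 (mod 32).
Then y ↦ 5(y − 24) is a two-sided inverse to h, so every y ∈ ℤ/32ℤ has a preimage.
Therefore h is surjective.
Since h is surjective, we compute h⁻¹(5): solve 13x + 24 ≡ 5 (mod 32), i.e. 13x ≡ 13 (mod 32).
Multiplying by 13⁻¹ = 5 gives x ≡ 5·13 = 65 = 2·32 + 1 ≡ 1 (mod 32).
Check: h(1) = 13·1 + 24 = 37 = 1·32 + 5 ≡ 5 (mod 32).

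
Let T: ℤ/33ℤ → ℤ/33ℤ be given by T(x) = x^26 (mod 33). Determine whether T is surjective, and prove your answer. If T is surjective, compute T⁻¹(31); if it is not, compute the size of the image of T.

12

T(4): Repeated squaring mod 33: 4^1 ≡ 4, 4^2 ≡ 4² = 16, 4^4 ≡ 16² = 256 ≡ 25, 4^8 ≡ 25² = 625 ≡ 31, 4^16 ≡ 31² = 961 ≡ 4. Since 26 = 16 + 8 + 2, 4^26 ≡ 4·31·16: 4·31 = 124 ≡ 25, then 25·16 = 400 ≡ 4. So 4^26 ≡ 4 (mod 33).
T(7): Repeated squaring mod 33: 7^1 ≡ 7, 7^2 ≡ 7² = 49 ≡ 16, 7^4 ≡ 16² = 256 ≡ 25, 7^8 ≡ 25² = 625 ≡ 31, 7^16 ≡ 31² = 961 ≡ 4. Since 26 = 16 + 8 + 2, 7^26 ≡ 4·31·16: 4·31 = 124 ≡ 25, then 25·16 = 400 ≡ 4. So 7^26 ≡ 4 (mod 33).
So T(4) = T(7) = 4 while 4 ≠ 7, hence T is not injective.
A non-injective map from the 33-element set ℤ/33ℤ to itself takes at most 32 distinct values, so it cannot be surjective. So T is not surjective.
Since T is not surjective, we determine |image(T)|. Computing x^26 mod 33 for each x (by repeated squaring, reducing mod 33 at every step), the values T(0), T(1), …, T(32) are: 0, 1, 31, 3, 4, 16, 27, 4, 25, 9, 1, 22, 12, 31, 25, 15, 16, 16, 15, 25, 31, 12, 22, 1, 9, 25, 4, 27, 16, 4, 3, 31, 1.
The distinct values are {0, 1, 3, 4, 9, 12, 15, 16, 22, 25, 27, 31}; there are 12 of them.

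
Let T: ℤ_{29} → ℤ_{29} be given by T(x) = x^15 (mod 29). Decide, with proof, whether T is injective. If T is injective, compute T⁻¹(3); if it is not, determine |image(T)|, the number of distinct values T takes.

26

Since 29 is prime, the nonzero elements of ℤ_{29} form a cyclic group of order 28.
As gcd(15, 28) = 1, raising to the 15th power is a bijection on this group: if u^15 ≡ v^15 then (uv^{−1})^15 = 1, and the only element of order dividing gcd(15, 28) = 1 is 1, so u = v.
With T(0) = 0 this makes T injective on all of ℤ_{29}, hence bijective (finite equal-size domain and codomain). In particular T is injective.
Since T is injective, we find the preimage of 3. The inverse of x ↦ x^15 on (ℤ_{29})^× is x ↦ x^15, because 15·15 = 225 = 8·28 + 1 ≡ 1 (mod 28) and x^{28} = 1 for x ≠ 0 (Fermat). So T⁻¹(3) = 3^15 mod 29.
Repeated squaring mod 29: 3^1 ≡ 3, 3^2 ≡ 3² = 9, 3^4 ≡ 9² = 81 ≡ 23, 3^8 ≡ 23² = 529 ≡ 7. Since 15 = 8 + 4 + 2 + 1, 3^15 ≡ 7·23·9·3: 7·23 = 161 ≡ 16, then 16·9 = 144 ≡ 28, then 28·3 = 84 ≡ 26. So 3^15 ≡ 26 (mod 29).
Hence T⁻¹(3) = 26.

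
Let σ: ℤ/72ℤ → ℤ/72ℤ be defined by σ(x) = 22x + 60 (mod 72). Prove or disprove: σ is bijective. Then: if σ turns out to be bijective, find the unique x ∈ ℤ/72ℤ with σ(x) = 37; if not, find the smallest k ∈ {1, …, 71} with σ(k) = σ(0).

Recall that σ is injective if σ(x_1) = σ(x_2) implies x_1 = x_2.
We have gcd(22, 72) = 2 > 1. Taking x_1 = 0 and x_2 = 36: σ(0) = 60 and σ(36) = 22·36 + 60 = 852 ≡ 60 (mod 72).
So σ(0) = σ(36) while 0 ≠ 36, so σ is not injective, hence not bijective.
Since σ is not bijective, we find the least positive k with σ(k) = σ(0): this means 22k ≡ 0 (mod 72), i.e. 72 ∣ 22k. Since gcd(22, 72) = 2, dividing through by 2 this holds exactly when 36 ∣ 11k, and as gcd(11, 36) = 1, exactly when 36 ∣ k.
The smallest positive such k is 36.

36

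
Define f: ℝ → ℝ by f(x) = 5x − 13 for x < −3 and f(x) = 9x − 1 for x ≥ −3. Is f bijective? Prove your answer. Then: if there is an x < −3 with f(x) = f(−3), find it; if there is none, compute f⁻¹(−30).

Both pieces are strictly increasing (slopes 5 and 9), so each is injective on its own interval.
The left piece maps (−∞, −3) onto (−∞, −28); the right piece maps [−3, ∞) onto [−28, ∞).
Since −28 = −28, the images partition ℝ: f is injective and surjective, hence bijective.
Because the two images are disjoint, no x < −3 has f(x) = f(−3), so we compute f⁻¹(−30): −30 lies in (−∞, −28), so solve 5x − 13 = −30: x = (−30 + 13)/5 = −17/5.

-17/5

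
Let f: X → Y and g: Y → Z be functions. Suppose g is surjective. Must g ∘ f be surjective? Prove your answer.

not surjective

No. Take X = {0}, Y = Z = {0, 1, 2, 3, 4}, f(0) = 0, and g = identity (surjective).
Then (g ∘ f)(0) = 0, and 4 ∈ Z has no preimage under g ∘ f, so g ∘ f is not surjective.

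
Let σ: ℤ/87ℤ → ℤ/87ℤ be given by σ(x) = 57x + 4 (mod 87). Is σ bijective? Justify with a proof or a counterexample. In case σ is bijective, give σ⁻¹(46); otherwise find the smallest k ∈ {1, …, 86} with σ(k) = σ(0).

We have gcd(57, 87) = 3 > 1. Taking a = 0 and b = 29: σ(0) = 4 and σ(29) = 57·29 + 4 = 1657 ≡ 4 (mod 87).
So σ(0) = σ(29) while 0 ≠ 29, therefore σ is not injective, hence not bijective.
Since σ is not bijective, we find the least positive k with σ(k) = σ(0): this means 57k ≡ 0 (mod 87), i.e. 87 ∣ 57k. Since gcd(57, 87) = 3, dividing through by 3 this holds exactly when 29 ∣ 19k, and as gcd(19, 29) = 1, exactly when 29 ∣ k.
The smallest positive such k is 29.

29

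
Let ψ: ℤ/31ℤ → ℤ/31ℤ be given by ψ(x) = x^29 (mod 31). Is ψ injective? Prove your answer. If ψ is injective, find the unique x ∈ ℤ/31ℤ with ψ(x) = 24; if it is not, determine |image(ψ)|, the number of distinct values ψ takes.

22

Since 31 is prime, the nonzero elements of ℤ/31ℤ form a cyclic group of order 30.
As gcd(29, 30) = 1, raising to the 29th power is a bijection on this group: if a^29 ≡ b^29 then (ab^{−1})^29 = 1, and the only element of order dividing gcd(29, 30) = 1 is 1, so a = b.
With ψ(0) = 0 this makes ψ injective on all of ℤ/31ℤ, hence bijective (finite equal-size domain and codomain). In particular ψ is injective.
Since ψ is injective, we find the preimage of 24. The inverse of x ↦ x^29 on (ℤ/31ℤ)^× is x ↦ x^29, because 29·29 = 841 = 28·30 + 1 ≡ 1 (mod 30) and x^{30} = 1 for x ≠ 0 (Fermat). So ψ⁻¹(24) = 24^29 mod 31.
Repeated squaring mod 31: 24^1 ≡ 24, 24^2 ≡ 24² = 576 ≡ 18, 24^4 ≡ 18² = 324 ≡ 14, 24^8 ≡ 14² = 196 ≡ 10, 24^16 ≡ 10² = 100 ≡ 7. Since 29 = 16 + 8 + 4 + 1, 24^29 ≡ 7·10·14·24: 7·10 = 70 ≡ 8, then 8·14 = 112 ≡ 19, then 19·24 = 456 ≡ 22. So 24^29 ≡ 22 (mod 31).
Hence ψ⁻¹(24) = 22.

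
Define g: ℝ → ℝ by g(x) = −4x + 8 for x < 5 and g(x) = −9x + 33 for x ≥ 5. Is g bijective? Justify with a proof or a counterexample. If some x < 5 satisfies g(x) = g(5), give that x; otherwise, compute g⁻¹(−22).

55/9

Both pieces are strictly decreasing (slopes −4 and −9), so each is injective on its own interval.
The left piece maps (−∞, 5) onto (−12, ∞); the right piece maps [5, ∞) onto (−∞, −12].
Since −12 = −12, the images partition ℝ: g is injective and surjective, hence bijective.
Because the two images are disjoint, no x < 5 has g(x) = g(5), so we compute g⁻¹(−22): −22 lies in (−∞, −12], so solve −9x + 33 = −22: x = (−22 − 33)/(−9) = 55/9.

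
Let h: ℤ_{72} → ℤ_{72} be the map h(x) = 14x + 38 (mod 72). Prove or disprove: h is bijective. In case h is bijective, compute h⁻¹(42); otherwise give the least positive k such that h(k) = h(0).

36

Recall: h is injective when h(u) = h(v) forces u = v.
We have gcd(14, 72) = 2 > 1. Taking u = 0 and v = 36: h(0) = 38 and h(36) = 14·36 + 38 = 542 ≡ 38 (mod 72).
So h(0) = h(36) while 0 ≠ 36, therefore h is not injective, hence not bijective.
Since h is not bijective, we find the least positive k with h(k) = h(0): this means 14k ≡ 0 (mod 72), i.e. 72 ∣ 14k. Since gcd(14, 72) = 2, dividing through by 2 this holds exactly when 36 ∣ 7k, and as gcd(7, 36) = 1, exactly when 36 ∣ k.
The smallest positive such k is 36.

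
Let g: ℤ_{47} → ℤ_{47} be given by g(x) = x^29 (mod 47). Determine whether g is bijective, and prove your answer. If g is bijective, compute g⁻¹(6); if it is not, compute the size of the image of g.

27

Since 47 is prime, the nonzero elements of ℤ_{47} form a cyclic group of order 46.
As gcd(29, 46) = 1, raising to the 29th power is a bijection on this group: if x_1^29 ≡ x_2^29 then (x_1x_2^{−1})^29 = 1, and the only element of order dividing gcd(29, 46) = 1 is 1, so x_1 = x_2.
With g(0) = 0 this makes g injective on all of ℤ_{47}, hence bijective (finite equal-size domain and codomain). In particular g is bijective.
Since g is bijective, we find the preimage of 6. The inverse of x ↦ x^29 on (ℤ_{47})^× is x ↦ x^27, because 29·27 = 783 = 17·46 + 1 ≡ 1 (mod 46) and x^{46} = 1 for x ≠ 0 (Fermat). So g⁻¹(6) = 6^27 mod 47.
Repeated squaring mod 47: 6^1 ≡ 6, 6^2 ≡ 6² = 36, 6^4 ≡ 36² = 1296 ≡ 27, 6^8 ≡ 27² = 729 ≡ 24, 6^16 ≡ 24² = 576 ≡ 12. Since 27 = 16 + 8 + 2 + 1, 6^27 ≡ 12·24·36·6: 12·24 = 288 ≡ 6, then 6·36 = 216 ≡ 28, then 28·6 = 168 ≡ 27. So 6^27 ≡ 27 (mod 47).
Hence g⁻¹(6) = 27.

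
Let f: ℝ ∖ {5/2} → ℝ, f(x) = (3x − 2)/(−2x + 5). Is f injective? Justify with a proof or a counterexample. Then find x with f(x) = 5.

Suppose f(a) = f(b). Cross-multiplying: (3a − 2)(−2b + 5) = (3b − 2)(−2a + 5).
Expanding both sides and cancelling the symmetric terms leaves 11·(a − b) = 0. Since 11 ≠ 0, a = b. So f is injective.
Solving f(x) = 5: cross-multiplying gives 3x − 2 = 5(−2x + 5), which rearranges to 13x = 27, so x = 27/13.

27/13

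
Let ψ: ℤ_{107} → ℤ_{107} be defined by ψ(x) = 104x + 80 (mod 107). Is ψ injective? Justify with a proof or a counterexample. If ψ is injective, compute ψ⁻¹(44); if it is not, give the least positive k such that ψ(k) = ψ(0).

If ψ(u) = ψ(v), then 104u ≡ 104v (mod 107). Because gcd(104, 107) = 1, we may cancel 104 to get u ≡ v (mod 107).
Thus ψ is injective.
We now compute 104⁻¹ mod 107 explicitly. Euclid's algorithm: 107 = 1·104 + 3, 104 = 34·3 + 2, 3 = 1·2 + 1; back-substituting gives 1 = 71·104 − 69·107, so 104⁻¹ ≡ 71 (mod 107).
Since ψ is injective, we compute ψ⁻¹(44): solve 104x + 80 ≡ 44 (mod 107), i.e. 104x ≡ 71 (mod 107).
Multiplying by 104⁻¹ = 71 gives x ≡ 71·71 = 5041 = 47·107 + 12 ≡ 12 (mod 107).
Check: ψ(12) = 104·12 + 80 = 1328 = 12·107 + 44 ≡ 44 (mod 107).

12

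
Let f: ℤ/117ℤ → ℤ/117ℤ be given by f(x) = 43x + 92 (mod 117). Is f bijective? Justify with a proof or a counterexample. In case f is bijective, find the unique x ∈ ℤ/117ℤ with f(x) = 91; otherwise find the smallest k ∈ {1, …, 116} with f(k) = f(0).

If f(s) = f(t), then 43s ≡ 43t (mod 117). Because gcd(43, 117) = 1, we may cancel 43 to get s ≡ t (mod 117).
We now compute 43⁻¹ mod 117 explicitly. Euclid's algorithm: 117 = 2·43 + 31, 43 = 1·31 + 12, 31 = 2·12 + 7, 12 = 1·7 + 5, 7 = 1·5 + 2, 5 = 2·2 + 1; back-substituting gives 1 = 49·43 − 18·117, so 43⁻¹ ≡ 49 (mod 117).
For any y ∈ ℤ/117ℤ, x = 49(y − 92) mod 117 satisfies f(x) = 43·49(y − 92) + 92 ≡ y (since 43·49 ≡ 1 mod 117). So every y has a preimage.
So f is bijective.
Since f is bijective, we find f⁻¹(91): we need 43x ≡ 91 − 92 ≡ 116 (mod 117). Using 43⁻¹ = 49: x ≡ 49·116 = 5684 = 48·117 + 68, so x = 68.
Check: f(68) = 43·68 + 92 = 3016 = 25·117 + 91 ≡ 91 (mod 117).

68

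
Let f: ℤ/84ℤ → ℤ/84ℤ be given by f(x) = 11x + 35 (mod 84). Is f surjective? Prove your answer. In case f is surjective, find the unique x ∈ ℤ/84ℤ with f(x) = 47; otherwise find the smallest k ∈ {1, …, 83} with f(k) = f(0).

24

By definition, surjectivity means every element of the codomain has a preimage under f.
Since gcd(11, 84) = 1, 11 is invertible modulo 84. Euclid's algorithm: 84 = 7·11 + 7, 11 = 1·7 + 4, 7 = 1·4 + 3, 4 = 1·3 + 1; back-substituting gives 1 = 23·11 − 3·84, so 11⁻¹ ≡ 23 (mod 84).
Then y ↦ 23(y − 35) is a two-sided inverse to f, so every y ∈ ℤ/84ℤ has a preimage.
Thus f is surjective.
Since f is surjective, we find f⁻¹(47): we need 11x ≡ 47 − 35 ≡ 12 (mod 84). Using 11⁻¹ = 23: x ≡ 23·12 = 276 = 3·84 + 24, so x = 24.
Check: f(24) = 11·24 + 35 = 299 = 3·84 + 47 ≡ 47 (mod 84).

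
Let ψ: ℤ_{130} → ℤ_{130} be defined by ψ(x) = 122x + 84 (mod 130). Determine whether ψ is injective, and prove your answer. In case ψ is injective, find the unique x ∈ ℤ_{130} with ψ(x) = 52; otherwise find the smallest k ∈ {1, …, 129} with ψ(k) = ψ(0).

65

We have gcd(122, 130) = 2 > 1. Taking s = 0 and t = 65: ψ(0) = 84 and ψ(65) = 122·65 + 84 = 8014 ≡ 84 (mod 130).
So ψ(0) = ψ(65) while 0 ≠ 65, so ψ is not injective.
Since ψ is not injective, we find the least positive k with ψ(k) = ψ(0): this means 122k ≡ 0 (mod 130), i.e. 130 ∣ 122k. Since gcd(122, 130) = 2, dividing through by 2 this holds exactly when 65 ∣ 61k, and as gcd(61, 65) = 1, exactly when 65 ∣ k.
The smallest positive such k is 65.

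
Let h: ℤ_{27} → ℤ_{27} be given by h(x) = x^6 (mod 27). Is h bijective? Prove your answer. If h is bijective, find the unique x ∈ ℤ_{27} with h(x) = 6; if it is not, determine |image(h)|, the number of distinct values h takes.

4

h(0) = 0^6 = 0.
h(3): Repeated squaring mod 27: 3^1 ≡ 3, 3^2 ≡ 3² = 9, 3^4 ≡ 9² = 81 ≡ 0. Since 6 = 4 + 2, 3^6 ≡ 0·9: 0·9 = 0. So 3^6 ≡ 0 (mod 27).
So h(0) = h(3) = 0 while 0 ≠ 3, so h is not injective, hence not bijective.
Since h is not bijective, we determine |image(h)|. Computing x^6 mod 27 for each x (by repeated squaring, reducing mod 27 at every step), the values h(0), h(1), …, h(26) are: 0, 1, 10, 0, 19, 19, 0, 10, 1, 0, 1, 10, 0, 19, 19, 0, 10, 1, 0, 1, 10, 0, 19, 19, 0, 10, 1.
The distinct values are {0, 1, 10, 19}; there are 4 of them.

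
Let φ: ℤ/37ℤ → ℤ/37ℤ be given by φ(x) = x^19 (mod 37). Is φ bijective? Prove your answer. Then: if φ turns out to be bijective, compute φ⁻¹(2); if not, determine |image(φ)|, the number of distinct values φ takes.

35

Since 37 is prime, the nonzero elements of ℤ/37ℤ form a cyclic group of order 36.
As gcd(19, 36) = 1, raising to the 19th power is a bijection on this group: if u^19 ≡ v^19 then (uv^{−1})^19 = 1, and the only element of order dividing gcd(19, 36) = 1 is 1, so u = v.
With φ(0) = 0 this makes φ injective on all of ℤ/37ℤ, hence bijective (finite equal-size domain and codomain). In particular φ is bijective.
Since φ is bijective, we find the preimage of 2. The inverse of x ↦ x^19 on (ℤ/37ℤ)^× is x ↦ x^19, because 19·19 = 361 = 10·36 + 1 ≡ 1 (mod 36) and x^{36} = 1 for x ≠ 0 (Fermat). So φ⁻¹(2) = 2^19 mod 37.
Repeated squaring mod 37: 2^1 ≡ 2, 2^2 ≡ 2² = 4, 2^4 ≡ 4² = 16, 2^8 ≡ 16² = 256 ≡ 34, 2^16 ≡ 34² = 1156 ≡ 9. Since 19 = 16 + 2 + 1, 2^19 ≡ 9·4·2: 9·4 = 36, then 36·2 = 72 ≡ 35. So 2^19 ≡ 35 (mod 37).
Hence φ⁻¹(2) = 35.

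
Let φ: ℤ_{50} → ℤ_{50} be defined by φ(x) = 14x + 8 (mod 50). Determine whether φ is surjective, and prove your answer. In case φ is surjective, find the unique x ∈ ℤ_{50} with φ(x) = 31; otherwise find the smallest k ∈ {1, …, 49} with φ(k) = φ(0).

Recall: φ is surjective if every y in the codomain equals φ(x) for some x in the domain.
Since gcd(14, 50) = 2, we have 14x ≡ 0 (mod 2) for all x, so φ(x) ≡ 0 (mod 2).
But 1 ≢ 0 (mod 2), so 1 ∈ ℤ_{50} has no preimage. Thus φ is not surjective.
Since φ is not surjective, we find the least positive k with φ(k) = φ(0): this means 14k ≡ 0 (mod 50), i.e. 50 ∣ 14k. Since gcd(14, 50) = 2, dividing through by 2 this holds exactly when 25 ∣ 7k, and as gcd(7, 25) = 1, exactly when 25 ∣ k.
The smallest positive such k is 25.

25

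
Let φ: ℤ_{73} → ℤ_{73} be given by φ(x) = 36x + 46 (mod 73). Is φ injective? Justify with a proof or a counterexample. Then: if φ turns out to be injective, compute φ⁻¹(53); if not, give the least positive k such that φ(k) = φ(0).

59

Recall: φ is injective when φ(a) = φ(b) forces a = b.
If φ(a) = φ(b), then 36a ≡ 36b (mod 73). Because gcd(36, 73) = 1, we may cancel 36 to get a ≡ b (mod 73).
Thus φ is injective.
We now compute 36⁻¹ mod 73 explicitly. Euclid's algorithm: 73 = 2·36 + 1; back-substituting gives 1 = 71·36 − 35·73, so 36⁻¹ ≡ 71 (mod 73).
Since φ is injective, we compute φ⁻¹(53): solve 36x + 46 ≡ 53 (mod 73), i.e. 36x ≡ 7 (mod 73).
Multiplying by 36⁻¹ = 71 gives x ≡ 71·7 = 497 = 6·73 + 59 ≡ 59 (mod 73).
Check: φ(59) = 36·59 + 46 = 2170 = 29·73 + 53 ≡ 53 (mod 73).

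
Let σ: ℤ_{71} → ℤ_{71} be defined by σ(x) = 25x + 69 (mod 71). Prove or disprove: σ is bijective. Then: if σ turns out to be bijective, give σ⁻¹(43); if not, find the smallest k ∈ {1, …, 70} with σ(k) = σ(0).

16

Recall that σ is injective when σ(u) = σ(v) forces u = v.
Suppose σ(u) = σ(v) in ℤ_{71}. Then 25u + 69 ≡ 25v + 69 (mod 71), hence 25(u − v) ≡ 0 (mod 71).
Since gcd(25, 71) = 1, 25 is invertible modulo 71, thus u − v ≡ 0 (mod 71), i.e. u = v.
We now compute 25⁻¹ mod 71 explicitly. Euclid's algorithm: 71 = 2·25 + 21, 25 = 1·21 + 4, 21 = 5·4 + 1; back-substituting gives 1 = 54·25 − 19·71, so 25⁻¹ ≡ 54 (mod 71).
For any y ∈ ℤ_{71}, x = 54(y − 69) mod 71 satisfies σ(x) = 25·54(y − 69) + 69 ≡ y (since 25·54 ≡ 1 mod 71). So every y has a preimage.
Hence σ is bijective.
Since σ is bijective, we find σ⁻¹(43): we need 25x ≡ 43 − 69 ≡ 45 (mod 71). Using 25⁻¹ = 54: x ≡ 54·45 = 2430 = 34·71 + 16, so x = 16.
Check: σ(16) = 25·16 + 69 = 469 = 6·71 + 43 ≡ 43 (mod 71).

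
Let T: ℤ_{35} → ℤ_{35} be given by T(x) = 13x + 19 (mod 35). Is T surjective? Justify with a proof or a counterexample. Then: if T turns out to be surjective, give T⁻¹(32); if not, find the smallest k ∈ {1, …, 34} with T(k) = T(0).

1

Recall that T is surjective if every y in the codomain equals T(x) for some x in the domain.
Since gcd(13, 35) = 1, 13 is invertible modulo 35. Euclid's algorithm: 35 = 2·13 + 9, 13 = 1·9 + 4, 9 = 2·4 + 1; back-substituting gives 1 = 27·13 − 10·35, so 13⁻¹ ≡ 27 (mod 35).
Then y ↦ 27(y − 19) is a two-sided inverse to T, so every y ∈ ℤ_{35} has a preimage.
Hence T is surjective.
Since T is surjective, we compute T⁻¹(32): solve 13x + 19 ≡ 32 (mod 35), i.e. 13x ≡ 13 (mod 35).
Multiplying by 13⁻¹ = 27 gives x ≡ 27·13 = 351 = 10·35 + 1 ≡ 1 (mod 35).
Check: T(1) = 13·1 + 19 = 32 ≡ 32 (mod 35).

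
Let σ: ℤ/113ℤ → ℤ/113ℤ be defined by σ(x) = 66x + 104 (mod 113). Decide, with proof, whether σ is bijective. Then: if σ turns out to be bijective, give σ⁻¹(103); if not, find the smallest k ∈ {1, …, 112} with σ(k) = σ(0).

101

Recall that σ is injective when σ(x_1) = σ(x_2) forces x_1 = x_2.
If σ(x_1) = σ(x_2), then 66x_1 ≡ 66x_2 (mod 113). Because gcd(66, 113) = 1, we may cancel 66 to get x_1 ≡ x_2 (mod 113).
We now compute 66⁻¹ mod 113 explicitly. Euclid's algorithm: 113 = 1·66 + 47, 66 = 1·47 + 19, 47 = 2·19 + 9, 19 = 2·9 + 1; back-substituting gives 1 = 12·66 − 7·113, so 66⁻¹ ≡ 12 (mod 113).
Then y ↦ 12(y − 104) is a two-sided inverse to σ, so every y ∈ ℤ/113ℤ has a preimage.
Therefore σ is bijective.
Since σ is bijective, we compute σ⁻¹(103): solve 66x + 104 ≡ 103 (mod 113), i.e. 66x ≡ 112 (mod 113).
Multiplying by 66⁻¹ = 12 gives x ≡ 12·112 = 1344 = 11·113 + 101 ≡ 101 (mod 113).
Check: σ(101) = 66·101 + 104 = 6770 = 59·113 + 103 ≡ 103 (mod 113).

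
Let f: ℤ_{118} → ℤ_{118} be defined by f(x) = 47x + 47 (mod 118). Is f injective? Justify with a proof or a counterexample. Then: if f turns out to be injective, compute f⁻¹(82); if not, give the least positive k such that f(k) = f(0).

61

If f(a) = f(b), then 47a ≡ 47b (mod 118). Because gcd(47, 118) = 1, we may cancel 47 to get a ≡ b (mod 118).
So f is injective.
We now compute 47⁻¹ mod 118 explicitly. Euclid's algorithm: 118 = 2·47 + 24, 47 = 1·24 + 23, 24 = 1·23 + 1; back-substituting gives 1 = 113·47 − 45·118, so 47⁻¹ ≡ 113 (mod 118).
Since f is injective, we compute f⁻¹(82): solve 47x + 47 ≡ 82 (mod 118), i.e. 47x ≡ 35 (mod 118).
Multiplying by 47⁻¹ = 113 gives x ≡ 113·35 = 3955 = 33·118 + 61 ≡ 61 (mod 118).
Check: f(61) = 47·61 + 47 = 2914 = 24·118 + 82 ≡ 82 (mod 118).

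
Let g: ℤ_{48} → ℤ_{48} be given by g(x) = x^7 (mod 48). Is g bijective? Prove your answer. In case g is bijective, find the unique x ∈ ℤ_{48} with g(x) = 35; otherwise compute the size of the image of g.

g(0) = 0^7 = 0.
g(6): Repeated squaring mod 48: 6^1 ≡ 6, 6^2 ≡ 6² = 36, 6^4 ≡ 36² = 1296 ≡ 0. Since 7 = 4 + 2 + 1, 6^7 ≡ 0·36·6: 0·36 = 0, then 0·6 = 0. So 6^7 ≡ 0 (mod 48).
So g(0) = g(6) = 0 while 0 ≠ 6, therefore g is not injective, hence not bijective.
Since g is not bijective, we determine |image(g)|. Computing x^7 mod 48 for each x (by repeated squaring, reducing mod 48 at every step), the values g(0), g(1), …, g(47) are: 0, 1, 32, 27, 16, 29, 0, 7, 32, 9, 16, 35, 0, 37, 32, 15, 16, 17, 0, 43, 32, 45, 16, 23, 0, 25, 32, 3, 16, 5, 0, 31, 32, 33, 16, 11, 0, 13, 32, 39, 16, 41, 0, 19, 32, 21, 16, 47.
The distinct values are {0, 1, 3, 5, 7, 9, 11, 13, 15, 16, 17, 19, 21, 23, 25, 27, 29, 31, 32, 33, 35, 37, 39, 41, 43, 45, 47}; there are 27 of them.

27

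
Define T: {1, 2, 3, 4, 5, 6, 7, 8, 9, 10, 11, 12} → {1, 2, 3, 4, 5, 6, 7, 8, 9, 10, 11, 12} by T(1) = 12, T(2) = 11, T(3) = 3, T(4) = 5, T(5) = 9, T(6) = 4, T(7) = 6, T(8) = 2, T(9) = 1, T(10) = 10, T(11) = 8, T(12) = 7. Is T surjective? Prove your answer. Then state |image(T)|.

Every element of the codomain has a preimage: 1 = T(9), 2 = T(8), 3 = T(3), 4 = T(6), 5 = T(4), 6 = T(7), 7 = T(12), 8 = T(11), 9 = T(5), 10 = T(10), 11 = T(2), 12 = T(1).
Hence T is surjective.
The image of T is {1, 2, 3, 4, 5, 6, 7, 8, 9, 10, 11, 12}, which has 12 elements.

12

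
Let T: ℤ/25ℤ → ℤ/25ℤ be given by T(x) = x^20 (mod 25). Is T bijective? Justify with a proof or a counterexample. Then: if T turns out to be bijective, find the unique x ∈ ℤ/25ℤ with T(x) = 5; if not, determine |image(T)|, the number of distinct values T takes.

T(1) = 1^20 = 1.
T(2): Repeated squaring mod 25: 2^1 ≡ 2, 2^2 ≡ 2² = 4, 2^4 ≡ 4² = 16, 2^8 ≡ 16² = 256 ≡ 6, 2^16 ≡ 6² = 36 ≡ 11. Since 20 = 16 + 4, 2^20 ≡ 11·16: 11·16 = 176 ≡ 1. So 2^20 ≡ 1 (mod 25).
So T(1) = T(2) = 1 while 1 ≠ 2, so T is not injective, hence not bijective.
Since T is not bijective, we determine |image(T)|. Computing x^20 mod 25 for each x (by repeated squaring, reducing mod 25 at every step), the values T(0), T(1), …, T(24) are: 0, 1, 1, 1, 1, 0, 1, 1, 1, 1, 0, 1, 1, 1, 1, 0, 1, 1, 1, 1, 0, 1, 1, 1, 1.
The distinct values are {0, 1}; there are 2 of them.

2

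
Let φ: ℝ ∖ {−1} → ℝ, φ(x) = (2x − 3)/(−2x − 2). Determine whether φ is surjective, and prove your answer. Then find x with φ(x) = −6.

If φ(x) = −1, cross-multiplying gives −2(2x − 3) = 2(−2x − 2), which simplifies to 6 = −4 — false.  So −1 has no preimage and φ is not surjective.
Solving φ(x) = −6: cross-multiplying gives 2x − 3 = −6(−2x − 2), which rearranges to −10x = 15, so x = −3/2.

-3/2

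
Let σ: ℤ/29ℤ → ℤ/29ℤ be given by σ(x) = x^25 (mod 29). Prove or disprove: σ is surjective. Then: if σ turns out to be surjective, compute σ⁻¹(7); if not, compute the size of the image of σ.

Since 29 is prime, the nonzero elements of ℤ/29ℤ form a cyclic group of order 28.
As gcd(25, 28) = 1, raising to the 25th power is a bijection on this group: if s^25 ≡ t^25 then (st^{−1})^25 = 1, and the only element of order dividing gcd(25, 28) = 1 is 1, so s = t.
With σ(0) = 0 this makes σ injective on all of ℤ/29ℤ, hence bijective (finite equal-size domain and codomain). In particular σ is surjective.
Since σ is surjective, we find the preimage of 7. The inverse of x ↦ x^25 on (ℤ/29ℤ)^× is x ↦ x^9, because 25·9 = 225 = 8·28 + 1 ≡ 1 (mod 28) and x^{28} = 1 for x ≠ 0 (Fermat). So σ⁻¹(7) = 7^9 mod 29.
Repeated squaring mod 29: 7^1 ≡ 7, 7^2 ≡ 7² = 49 ≡ 20, 7^4 ≡ 20² = 400 ≡ 23, 7^8 ≡ 23² = 529 ≡ 7. Since 9 = 8 + 1, 7^9 ≡ 7·7: 7·7 = 49 ≡ 20. So 7^9 ≡ 20 (mod 29).
Hence σ⁻¹(7) = 20.

20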